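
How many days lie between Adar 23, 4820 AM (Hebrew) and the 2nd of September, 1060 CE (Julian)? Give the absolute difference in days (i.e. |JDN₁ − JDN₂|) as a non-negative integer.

First date → JDN 2108280; second date → JDN 2108468.
The interval is |2108280 − 2108468| = 188 days.

188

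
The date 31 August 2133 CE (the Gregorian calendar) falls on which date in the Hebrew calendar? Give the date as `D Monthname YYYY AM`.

29 Av 5893 AM

Julian Day Number of the source date = 2500365.
Converting JDN 2500365 to the Hebrew calendar gives 29 Av 5893 AM.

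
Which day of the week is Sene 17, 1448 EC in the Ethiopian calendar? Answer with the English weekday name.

Friday

This is JDN 2253024 (20 June 1456 Gregorian).
Since JDN mod 7 = 4 (0 = Monday), the day is Friday.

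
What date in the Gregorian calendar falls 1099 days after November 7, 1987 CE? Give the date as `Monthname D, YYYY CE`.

JDN of November 7, 1987 CE = 2447107.
2447107 + 1099 = 2448206.
JDN 2448206 in the Gregorian calendar is November 10, 1990 CE.

November 10, 1990 CE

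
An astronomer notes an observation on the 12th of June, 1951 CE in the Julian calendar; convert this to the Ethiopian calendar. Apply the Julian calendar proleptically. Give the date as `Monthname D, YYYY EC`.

Julian Day Number of the source date = 2433823.
Converting JDN 2433823 to the Ethiopian calendar gives 18 Sene 1943 EC.

Sene 18, 1943 EC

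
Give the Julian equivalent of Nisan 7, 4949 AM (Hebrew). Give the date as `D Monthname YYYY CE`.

The source date corresponds to 3 April 1189 in the proleptic Gregorian calendar (JDN 2155426).
That day falls on 27 March 1189 CE in the Julian calendar.

27 March 1189 CE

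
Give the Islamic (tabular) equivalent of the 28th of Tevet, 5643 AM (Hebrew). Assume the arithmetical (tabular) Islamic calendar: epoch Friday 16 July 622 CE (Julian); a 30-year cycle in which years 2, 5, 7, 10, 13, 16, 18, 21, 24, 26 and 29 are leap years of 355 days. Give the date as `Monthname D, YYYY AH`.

Julian Day Number of the source date = 2408818.
Converting JDN 2408818 to the tabular Islamic calendar gives 27 Safar 1300 AH.

Safar 27, 1300 AH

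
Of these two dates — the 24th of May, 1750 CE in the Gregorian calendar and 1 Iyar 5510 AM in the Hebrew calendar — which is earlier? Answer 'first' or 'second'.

second

Converting both to JDN: 2360378 vs 2360361; the smaller is the second.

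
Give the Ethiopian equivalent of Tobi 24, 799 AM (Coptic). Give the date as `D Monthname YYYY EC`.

The source date corresponds to 25 January 1083 in the proleptic Gregorian calendar (JDN 2116642).
That day falls on 24 Tir 1075 EC in the Ethiopian calendar.

24 Tir 1075 EC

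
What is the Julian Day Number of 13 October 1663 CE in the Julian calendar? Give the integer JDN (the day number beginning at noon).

2328754

Equivalently 23 October 1663 (Gregorian).
JDN 2299161 is 15 October 1582 CE (Gregorian); the target day is +29593 days from there, so JDN = 2328754.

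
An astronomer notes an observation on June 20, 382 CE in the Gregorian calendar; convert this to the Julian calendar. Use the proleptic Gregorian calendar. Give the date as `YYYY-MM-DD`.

0382-06-19

At this point the Julian calendar is 1 day behind the Gregorian.
20 June 382 Gregorian − 1 day → 19 June 382 Julian.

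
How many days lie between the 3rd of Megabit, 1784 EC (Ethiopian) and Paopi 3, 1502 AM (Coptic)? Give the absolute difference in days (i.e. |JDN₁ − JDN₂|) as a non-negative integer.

2342

JDN of the first date = 2375644.
JDN of the second date = 2373302.
|2373302 − 2375644| = 2342.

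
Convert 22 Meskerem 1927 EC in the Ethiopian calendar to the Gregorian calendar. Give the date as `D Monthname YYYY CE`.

2 October 1934 CE

Julian Day Number of the source date = 2427713.
Converting JDN 2427713 to the Gregorian calendar gives 2 October 1934 CE.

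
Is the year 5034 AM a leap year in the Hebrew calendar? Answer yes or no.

Hebrew year 5034 is year 18 of its 19-year Metonic cycle; leap years are at positions 3, 6, 8, 11, 14, 17, 19, so it is a common year (12 months).

no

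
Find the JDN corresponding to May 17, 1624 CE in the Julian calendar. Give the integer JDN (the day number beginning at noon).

2314361

Equivalently 27 May 1624 (Gregorian).
JDN 2400001 is 17 November 1858 CE (Gregorian), MJD 0; the target day is −85640 days from there, so JDN = 2314361.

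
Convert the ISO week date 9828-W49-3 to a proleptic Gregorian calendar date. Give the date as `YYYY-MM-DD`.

9828-12-03

ISO week 1 of 9828 is the week containing the first Thursday of 9828.
Week 49, day 3 (Wednesday) lands on 9828-12-03.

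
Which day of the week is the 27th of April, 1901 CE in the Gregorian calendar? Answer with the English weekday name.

Since JDN mod 7 = 5 (0 = Monday), the day is Saturday.

Saturday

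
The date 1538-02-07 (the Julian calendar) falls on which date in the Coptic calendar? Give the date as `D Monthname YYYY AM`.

Julian Day Number of the source date = 2282850.
Converting JDN 2282850 to the Coptic calendar gives 13 Meshir 1254 AM.

13 Meshir 1254 AM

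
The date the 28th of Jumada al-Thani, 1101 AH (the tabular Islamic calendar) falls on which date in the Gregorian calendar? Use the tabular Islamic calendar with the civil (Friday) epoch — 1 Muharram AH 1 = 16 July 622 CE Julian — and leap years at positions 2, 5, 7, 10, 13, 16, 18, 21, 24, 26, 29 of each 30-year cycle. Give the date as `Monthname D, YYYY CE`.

Both dates share Julian Day Number 2338418; in the Gregorian calendar that is 8 April 1690 CE.

April 8, 1690 CE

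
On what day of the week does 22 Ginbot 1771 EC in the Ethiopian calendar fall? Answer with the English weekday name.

In the Gregorian calendar this is 28 May 1779 (JDN 2370974).
2370974 ≡ 4 (mod 7); counting from Monday = 0 gives Friday.

Friday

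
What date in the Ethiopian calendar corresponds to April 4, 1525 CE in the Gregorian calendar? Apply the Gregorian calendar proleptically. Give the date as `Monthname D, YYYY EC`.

Megabit 29, 1517 EC

Julian Day Number of the source date = 2278148.
Converting JDN 2278148 to the Ethiopian calendar gives 29 Megabit 1517 EC.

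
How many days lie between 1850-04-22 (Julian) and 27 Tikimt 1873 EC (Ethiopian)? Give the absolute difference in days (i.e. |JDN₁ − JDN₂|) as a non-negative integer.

11143

First date → JDN 2396882; second date → JDN 2408025.
The interval is |2396882 − 2408025| = 11143 days.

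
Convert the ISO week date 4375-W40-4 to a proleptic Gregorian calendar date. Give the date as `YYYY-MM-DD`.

4375-10-02

ISO week 1 of 4375 is the week containing the first Thursday of 4375.
Week 40, day 4 (Thursday) lands on 4375-10-02.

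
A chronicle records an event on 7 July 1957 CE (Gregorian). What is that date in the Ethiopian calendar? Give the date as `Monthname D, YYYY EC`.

Sene 30, 1949 EC

Julian Day Number of the source date = 2436027.
Converting JDN 2436027 to the Ethiopian calendar gives 30 Sene 1949 EC.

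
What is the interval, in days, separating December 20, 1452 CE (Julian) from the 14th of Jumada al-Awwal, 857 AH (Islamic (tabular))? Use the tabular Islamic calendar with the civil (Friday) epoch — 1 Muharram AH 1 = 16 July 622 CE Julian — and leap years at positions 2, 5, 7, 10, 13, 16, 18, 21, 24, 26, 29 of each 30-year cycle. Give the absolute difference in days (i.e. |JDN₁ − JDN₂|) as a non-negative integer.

JDN of the first date = 2251755.
JDN of the second date = 2251909.
|2251909 − 2251755| = 154.

154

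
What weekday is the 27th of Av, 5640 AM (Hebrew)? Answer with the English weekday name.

Wednesday

In the Gregorian calendar this is 4 August 1880 (JDN 2407932).
2407932 ≡ 2 (mod 7); counting from Monday = 0 gives Wednesday.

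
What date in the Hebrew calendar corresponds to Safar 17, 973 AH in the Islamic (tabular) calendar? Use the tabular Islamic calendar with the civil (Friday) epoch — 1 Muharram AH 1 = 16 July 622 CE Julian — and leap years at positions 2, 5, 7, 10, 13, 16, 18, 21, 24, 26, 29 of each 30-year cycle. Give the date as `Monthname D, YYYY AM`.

Tishrei 18, 5326 AM

Julian Day Number of the source date = 2292930.
Converting JDN 2292930 to the Hebrew calendar gives 18 Tishrei 5326 AM.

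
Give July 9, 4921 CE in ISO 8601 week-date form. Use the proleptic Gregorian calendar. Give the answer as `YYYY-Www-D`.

The weekday is Wednesday (ISO weekday 3).
That Wednesday belongs to ISO week 28 of ISO year 4921.

4921-W28-3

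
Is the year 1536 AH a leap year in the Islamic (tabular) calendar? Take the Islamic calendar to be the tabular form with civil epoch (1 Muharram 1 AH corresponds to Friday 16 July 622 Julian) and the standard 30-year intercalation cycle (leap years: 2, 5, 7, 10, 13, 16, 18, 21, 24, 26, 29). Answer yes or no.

no

Year 1536 AH is year 6 of its 30-year cycle; leap positions are 2, 5, 7, 10, 13, 16, 18, 21, 24, 26, 29, so it is a common year (354 days).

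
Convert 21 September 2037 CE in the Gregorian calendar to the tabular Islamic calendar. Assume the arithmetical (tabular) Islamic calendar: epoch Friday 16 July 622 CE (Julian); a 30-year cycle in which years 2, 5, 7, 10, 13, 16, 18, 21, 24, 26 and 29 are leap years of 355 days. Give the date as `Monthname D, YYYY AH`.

Julian Day Number of the source date = 2465323.
Converting JDN 2465323 to the tabular Islamic calendar gives 10 Sha'ban 1459 AH.

Sha'ban 10, 1459 AH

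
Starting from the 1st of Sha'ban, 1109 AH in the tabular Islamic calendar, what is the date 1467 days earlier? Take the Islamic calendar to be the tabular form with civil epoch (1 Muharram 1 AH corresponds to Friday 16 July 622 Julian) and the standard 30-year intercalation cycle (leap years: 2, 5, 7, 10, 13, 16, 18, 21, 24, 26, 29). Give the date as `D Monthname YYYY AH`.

The starting date is JDN 2341285; 2341285 − 1467 = 2339818.
JDN 2339818 corresponds to 10 Jumada al-Thani 1105 AH.

10 Jumada al-Thani 1105 AH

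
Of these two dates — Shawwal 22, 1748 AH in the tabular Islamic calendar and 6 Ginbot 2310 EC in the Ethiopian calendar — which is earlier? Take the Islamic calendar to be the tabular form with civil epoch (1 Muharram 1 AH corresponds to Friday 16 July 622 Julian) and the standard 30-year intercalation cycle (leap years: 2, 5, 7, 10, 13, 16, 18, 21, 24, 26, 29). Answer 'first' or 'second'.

first

First date → JDN 2567806; second date → JDN 2567828.
JDN 2567806 < JDN 2567828, so the first date is earlier.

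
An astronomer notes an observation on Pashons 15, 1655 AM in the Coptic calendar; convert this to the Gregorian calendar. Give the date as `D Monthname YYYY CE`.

Both dates share Julian Day Number 2429407; in the Gregorian calendar that is 23 May 1939 CE.

23 May 1939 CE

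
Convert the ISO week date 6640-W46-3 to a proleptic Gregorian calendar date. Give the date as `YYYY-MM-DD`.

6640-11-11

ISO week 1 of 6640 is the week containing the first Thursday of 6640.
Week 46, day 3 (Wednesday) lands on 6640-11-11.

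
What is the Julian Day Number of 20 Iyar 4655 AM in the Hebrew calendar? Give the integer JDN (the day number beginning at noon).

2048094

In the proleptic Gregorian calendar the same day is 22 May 895.
JDN 2400001 is 17 November 1858 CE (Gregorian), MJD 0; the target day is −351907 days from there, so JDN = 2048094.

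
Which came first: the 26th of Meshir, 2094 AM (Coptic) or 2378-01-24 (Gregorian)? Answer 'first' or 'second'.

second

The two dates have Julian Day Numbers 2589673 and 2589630 respectively.
Since 2589630 < 2589673, the second date comes first.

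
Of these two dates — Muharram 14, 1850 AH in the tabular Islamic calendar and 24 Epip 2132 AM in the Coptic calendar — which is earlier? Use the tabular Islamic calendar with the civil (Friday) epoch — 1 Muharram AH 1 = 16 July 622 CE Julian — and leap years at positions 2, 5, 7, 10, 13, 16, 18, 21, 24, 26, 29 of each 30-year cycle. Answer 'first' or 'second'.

first

First date → JDN 2603677; second date → JDN 2603701.
JDN 2603677 < JDN 2603701, so the first date is earlier.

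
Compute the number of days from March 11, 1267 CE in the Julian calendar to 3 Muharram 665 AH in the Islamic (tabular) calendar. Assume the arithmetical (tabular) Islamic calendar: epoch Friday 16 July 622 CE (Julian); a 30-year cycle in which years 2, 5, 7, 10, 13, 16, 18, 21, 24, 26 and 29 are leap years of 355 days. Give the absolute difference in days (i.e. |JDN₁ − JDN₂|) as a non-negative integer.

158

First date → JDN 2183899; second date → JDN 2183741.
The interval is |2183899 − 2183741| = 158 days.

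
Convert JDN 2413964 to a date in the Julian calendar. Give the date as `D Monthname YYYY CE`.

27 January 1897 CE

JDN 2413964 is 8 February 1897 in the Gregorian calendar.
In the Julian calendar that day is 27 January 1897 CE.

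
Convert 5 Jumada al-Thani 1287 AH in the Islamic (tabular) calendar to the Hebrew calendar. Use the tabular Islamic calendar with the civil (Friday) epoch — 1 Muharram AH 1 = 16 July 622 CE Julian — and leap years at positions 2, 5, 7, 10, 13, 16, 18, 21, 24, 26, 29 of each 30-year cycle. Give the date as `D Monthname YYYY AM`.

6 Elul 5630 AM

Julian Day Number of the source date = 2404308.
Converting JDN 2404308 to the Hebrew calendar gives 6 Elul 5630 AM.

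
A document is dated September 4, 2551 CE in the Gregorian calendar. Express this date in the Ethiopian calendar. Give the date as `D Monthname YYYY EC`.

25 Nehase 2543 EC

Julian Day Number of the source date = 2653040.
Converting JDN 2653040 to the Ethiopian calendar gives 25 Nehase 2543 EC.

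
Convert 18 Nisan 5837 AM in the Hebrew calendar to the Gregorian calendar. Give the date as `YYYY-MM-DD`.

Both dates share Julian Day Number 2479770; in the Gregorian calendar that is 11 April 2077 CE.

2077-04-11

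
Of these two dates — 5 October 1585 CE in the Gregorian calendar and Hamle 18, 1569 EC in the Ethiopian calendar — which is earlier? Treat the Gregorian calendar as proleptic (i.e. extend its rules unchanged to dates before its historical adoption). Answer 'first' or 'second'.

The two dates have Julian Day Numbers 2300247 and 2297250 respectively.
Since 2297250 < 2300247, the second date comes first.

second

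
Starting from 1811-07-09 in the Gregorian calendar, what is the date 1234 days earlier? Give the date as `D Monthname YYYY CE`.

Counting 1234 days back from JDN 2382703 reaches JDN 2381469, which is 21 February 1808 CE.

21 February 1808 CE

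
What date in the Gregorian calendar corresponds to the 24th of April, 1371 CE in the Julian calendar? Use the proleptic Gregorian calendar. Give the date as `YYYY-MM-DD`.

1371-05-02

At this point the Julian calendar is 8 days behind the Gregorian.
24 April 1371 Julian + 8 days → 2 May 1371 Gregorian.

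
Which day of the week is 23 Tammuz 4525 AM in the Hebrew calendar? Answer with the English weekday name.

Wednesday

This is JDN 2000672 (21 July 765 Gregorian).
JDN 2000672 mod 7 = 2, and JDN 0 was a Monday, so this is a Wednesday.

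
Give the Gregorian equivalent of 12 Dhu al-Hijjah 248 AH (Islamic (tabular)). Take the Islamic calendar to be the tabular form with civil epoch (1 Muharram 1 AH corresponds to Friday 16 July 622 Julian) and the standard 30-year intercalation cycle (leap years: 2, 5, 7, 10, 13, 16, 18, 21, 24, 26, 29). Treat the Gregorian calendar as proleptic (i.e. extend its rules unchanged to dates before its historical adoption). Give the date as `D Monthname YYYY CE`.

Julian Day Number of the source date = 2036305.
Converting JDN 2036305 to the Gregorian calendar gives 10 February 863 CE.

10 February 863 CE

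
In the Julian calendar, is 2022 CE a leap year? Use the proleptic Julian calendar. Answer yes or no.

no

2022 mod 4 = 2, so it is a common year in the Julian calendar.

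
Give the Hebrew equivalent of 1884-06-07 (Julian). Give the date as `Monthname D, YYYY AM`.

Julian Day Number of the source date = 2409347.
Converting JDN 2409347 to the Hebrew calendar gives 26 Sivan 5644 AM.

Sivan 26, 5644 AM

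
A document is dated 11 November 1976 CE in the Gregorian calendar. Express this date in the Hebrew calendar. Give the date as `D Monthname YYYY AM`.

18 Cheshvan 5737 AM

Julian Day Number of the source date = 2443094.
Converting JDN 2443094 to the Hebrew calendar gives 18 Cheshvan 5737 AM.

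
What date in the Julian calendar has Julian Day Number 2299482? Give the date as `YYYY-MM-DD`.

JDN 2299482 is 1 September 1583 in the Gregorian calendar.
In the Julian calendar that day is 1583-08-22.

1583-08-22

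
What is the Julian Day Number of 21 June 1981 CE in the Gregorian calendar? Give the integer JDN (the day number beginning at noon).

2444777

JDN 2451545 is 1 January 2000 CE (Gregorian); the target day is −6768 days from there, so JDN = 2444777.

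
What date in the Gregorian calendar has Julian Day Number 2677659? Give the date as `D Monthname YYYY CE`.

Counting from JDN 2299161 = 15 Oct 1582 gives an offset of 378498 days.

30 January 2619 CE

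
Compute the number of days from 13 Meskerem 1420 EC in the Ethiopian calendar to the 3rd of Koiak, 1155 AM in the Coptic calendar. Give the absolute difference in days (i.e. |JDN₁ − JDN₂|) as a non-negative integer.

4097

JDN of the first date = 2242523.
JDN of the second date = 2246620.
|2246620 − 2242523| = 4097.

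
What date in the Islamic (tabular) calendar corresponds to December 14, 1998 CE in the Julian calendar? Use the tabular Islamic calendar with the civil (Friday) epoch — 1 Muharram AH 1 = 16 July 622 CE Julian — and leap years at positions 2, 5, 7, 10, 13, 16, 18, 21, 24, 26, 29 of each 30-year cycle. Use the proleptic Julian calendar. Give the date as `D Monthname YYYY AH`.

8 Ramadan 1419 AH

Both dates share Julian Day Number 2451175; in the tabular Islamic calendar that is 8 Ramadan 1419 AH.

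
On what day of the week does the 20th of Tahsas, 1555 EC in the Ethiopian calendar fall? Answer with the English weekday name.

Equivalently 26 December 1562 Gregorian, JDN 2291928.
JDN 2291928 mod 7 = 2, and JDN 0 was a Monday, so this is a Wednesday.

Wednesday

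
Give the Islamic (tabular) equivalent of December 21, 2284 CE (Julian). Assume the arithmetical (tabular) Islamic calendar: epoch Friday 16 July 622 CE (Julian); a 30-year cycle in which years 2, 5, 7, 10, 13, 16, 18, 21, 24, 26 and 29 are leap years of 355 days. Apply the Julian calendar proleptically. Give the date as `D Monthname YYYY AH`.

Julian Day Number of the source date = 2555644.
Converting JDN 2555644 to the tabular Islamic calendar gives 27 Jumada al-Thani 1714 AH.

27 Jumada al-Thani 1714 AH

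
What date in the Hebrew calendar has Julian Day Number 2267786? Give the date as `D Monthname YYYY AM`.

The proleptic Gregorian equivalent of JDN 2267786 is 19 November 1496.
In the Hebrew calendar that day is 5 Kislev 5257 AM.

5 Kislev 5257 AM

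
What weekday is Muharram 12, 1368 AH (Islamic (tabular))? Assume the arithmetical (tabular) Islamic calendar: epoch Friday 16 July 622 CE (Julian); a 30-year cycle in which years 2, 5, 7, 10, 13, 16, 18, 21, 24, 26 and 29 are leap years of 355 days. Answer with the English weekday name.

Equivalently 14 November 1948 Gregorian, JDN 2432870.
Since JDN mod 7 = 6 (0 = Monday), the day is Sunday.

Sunday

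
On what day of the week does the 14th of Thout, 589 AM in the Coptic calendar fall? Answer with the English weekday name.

Equivalently 15 September 872 Gregorian, JDN 2039810.
2039810 ≡ 3 (mod 7); counting from Monday = 0 gives Thursday.

Thursday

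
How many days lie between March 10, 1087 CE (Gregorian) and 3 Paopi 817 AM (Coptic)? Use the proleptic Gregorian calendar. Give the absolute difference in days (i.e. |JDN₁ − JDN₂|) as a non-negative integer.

First date → JDN 2118147; second date → JDN 2123106.
The interval is |2118147 − 2123106| = 4959 days.

4959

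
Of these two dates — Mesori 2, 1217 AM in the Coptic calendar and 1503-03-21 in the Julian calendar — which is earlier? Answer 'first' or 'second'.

first

Converting both to JDN: 2269505 vs 2270108; the smaller is the first.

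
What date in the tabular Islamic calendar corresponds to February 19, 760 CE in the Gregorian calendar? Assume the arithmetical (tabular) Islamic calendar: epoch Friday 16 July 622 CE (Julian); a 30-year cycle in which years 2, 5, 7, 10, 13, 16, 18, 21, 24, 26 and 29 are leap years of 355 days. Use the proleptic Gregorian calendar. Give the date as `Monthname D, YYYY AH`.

Julian Day Number of the source date = 1998693.
Converting JDN 1998693 to the tabular Islamic calendar gives 22 Shawwal 142 AH.

Shawwal 22, 142 AH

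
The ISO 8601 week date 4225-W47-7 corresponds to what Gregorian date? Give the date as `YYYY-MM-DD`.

4225-11-27

ISO week 1 of 4225 is the week containing the first Thursday of 4225.
Week 47, day 7 (Sunday) lands on 4225-11-27.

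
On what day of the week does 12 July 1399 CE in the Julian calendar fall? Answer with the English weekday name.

Saturday

In the proleptic Gregorian calendar this is 20 July 1399 (JDN 2232235).
JDN 2232235 mod 7 = 5, and JDN 0 was a Monday, so this is a Saturday.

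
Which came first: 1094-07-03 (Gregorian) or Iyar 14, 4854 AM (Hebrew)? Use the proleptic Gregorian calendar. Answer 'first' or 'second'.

second

Converting both to JDN: 2120819 vs 2120764; the smaller is the second.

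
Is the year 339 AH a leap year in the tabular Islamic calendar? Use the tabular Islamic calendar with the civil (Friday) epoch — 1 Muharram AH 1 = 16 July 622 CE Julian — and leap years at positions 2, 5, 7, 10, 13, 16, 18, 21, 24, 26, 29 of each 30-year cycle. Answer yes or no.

Year 339 AH is year 9 of its 30-year cycle; leap positions are 2, 5, 7, 10, 13, 16, 18, 21, 24, 26, 29, so it is a common year (354 days).

no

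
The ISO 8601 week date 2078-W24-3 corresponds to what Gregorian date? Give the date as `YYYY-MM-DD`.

2078-06-15

ISO week 1 of 2078 is the week containing the first Thursday of 2078.
Week 24, day 3 (Wednesday) lands on 2078-06-15.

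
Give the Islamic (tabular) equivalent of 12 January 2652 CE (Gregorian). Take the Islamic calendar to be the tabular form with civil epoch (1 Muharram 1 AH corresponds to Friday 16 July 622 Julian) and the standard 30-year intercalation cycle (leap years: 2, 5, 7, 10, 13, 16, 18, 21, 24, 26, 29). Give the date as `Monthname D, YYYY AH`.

Shawwal 8, 2092 AH

Julian Day Number of the source date = 2689694.
Converting JDN 2689694 to the tabular Islamic calendar gives 8 Shawwal 2092 AH.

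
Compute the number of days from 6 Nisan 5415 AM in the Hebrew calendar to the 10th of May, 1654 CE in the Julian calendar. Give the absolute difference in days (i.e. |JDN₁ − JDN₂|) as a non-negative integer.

328

First date → JDN 2325639; second date → JDN 2325311.
The interval is |2325639 − 2325311| = 328 days.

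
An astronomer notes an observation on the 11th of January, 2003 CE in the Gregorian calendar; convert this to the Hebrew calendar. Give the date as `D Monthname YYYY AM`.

8 Shevat 5763 AM

Julian Day Number of the source date = 2452651.
Converting JDN 2452651 to the Hebrew calendar gives 8 Shevat 5763 AM.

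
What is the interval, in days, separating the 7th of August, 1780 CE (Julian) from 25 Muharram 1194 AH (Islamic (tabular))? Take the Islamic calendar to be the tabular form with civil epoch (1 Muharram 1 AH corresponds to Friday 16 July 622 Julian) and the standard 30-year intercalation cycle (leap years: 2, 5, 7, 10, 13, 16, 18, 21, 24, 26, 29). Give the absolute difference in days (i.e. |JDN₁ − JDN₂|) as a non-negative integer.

199

First date → JDN 2371422; second date → JDN 2371223.
The interval is |2371422 − 2371223| = 199 days.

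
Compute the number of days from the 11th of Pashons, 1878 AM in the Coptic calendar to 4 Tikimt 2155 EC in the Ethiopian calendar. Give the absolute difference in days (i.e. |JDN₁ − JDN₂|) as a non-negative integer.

First date → JDN 2510854; second date → JDN 2511002.
The interval is |2510854 − 2511002| = 148 days.

148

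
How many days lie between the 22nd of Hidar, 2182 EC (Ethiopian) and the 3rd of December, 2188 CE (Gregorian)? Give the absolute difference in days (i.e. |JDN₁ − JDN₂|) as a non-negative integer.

364

JDN of the first date = 2520912.
JDN of the second date = 2520548.
|2520548 − 2520912| = 364.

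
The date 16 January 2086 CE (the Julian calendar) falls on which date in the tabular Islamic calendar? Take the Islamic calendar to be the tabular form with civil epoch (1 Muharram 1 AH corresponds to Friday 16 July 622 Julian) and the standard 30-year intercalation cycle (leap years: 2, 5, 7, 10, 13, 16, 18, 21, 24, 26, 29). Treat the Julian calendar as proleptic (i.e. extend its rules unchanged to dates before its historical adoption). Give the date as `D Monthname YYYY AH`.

13 Jumada al-Thani 1509 AH

Julian Day Number of the source date = 2482985.
Converting JDN 2482985 to the tabular Islamic calendar gives 13 Jumada al-Thani 1509 AH.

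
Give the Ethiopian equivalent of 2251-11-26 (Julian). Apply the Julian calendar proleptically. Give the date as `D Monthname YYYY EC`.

Both dates share Julian Day Number 2543565; in the Ethiopian calendar that is 29 Hidar 2244 EC.

29 Hidar 2244 EC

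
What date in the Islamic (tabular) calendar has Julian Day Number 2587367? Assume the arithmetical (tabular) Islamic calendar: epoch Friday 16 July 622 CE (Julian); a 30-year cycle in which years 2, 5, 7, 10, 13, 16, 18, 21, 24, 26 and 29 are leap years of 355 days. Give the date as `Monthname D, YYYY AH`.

Muharram 5, 1804 AH

The Gregorian equivalent of JDN 2587367 is 14 November 2371.
In the tabular Islamic calendar that day is Muharram 5, 1804 AH.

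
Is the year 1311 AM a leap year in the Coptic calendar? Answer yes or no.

1311 mod 4 = 3; in the Coptic calendar a year is leap when year mod 4 = 3, so it is a leap year.

yes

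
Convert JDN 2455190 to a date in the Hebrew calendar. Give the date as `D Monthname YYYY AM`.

7 Tevet 5770 AM

The Gregorian equivalent of JDN 2455190 is 24 December 2009.
In the Hebrew calendar that day is 7 Tevet 5770 AM.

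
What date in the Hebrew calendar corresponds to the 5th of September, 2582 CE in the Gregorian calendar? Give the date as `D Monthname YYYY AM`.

16 Elul 6342 AM

Julian Day Number of the source date = 2664364.
Converting JDN 2664364 to the Hebrew calendar gives 16 Elul 6342 AM.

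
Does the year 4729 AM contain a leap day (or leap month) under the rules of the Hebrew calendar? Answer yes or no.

Hebrew year 4729 is year 17 of its 19-year Metonic cycle; leap years are at positions 3, 6, 8, 11, 14, 17, 19, so it is a leap year (13 months).

yes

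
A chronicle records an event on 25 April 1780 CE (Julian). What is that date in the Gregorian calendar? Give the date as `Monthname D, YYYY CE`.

For dates in this range the Gregorian date is 11 days ahead of the Julian.
25 April 1780 Julian + 11 days → 6 May 1780 Gregorian.

May 6, 1780 CE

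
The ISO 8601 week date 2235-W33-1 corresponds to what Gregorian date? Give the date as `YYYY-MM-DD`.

ISO week 1 of 2235 is the week containing the first Thursday of 2235.
Week 33, day 1 (Monday) lands on 2235-08-10.

2235-08-10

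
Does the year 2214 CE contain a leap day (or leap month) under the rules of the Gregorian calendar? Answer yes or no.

2214 is not divisible by 4, so it is a common year.

no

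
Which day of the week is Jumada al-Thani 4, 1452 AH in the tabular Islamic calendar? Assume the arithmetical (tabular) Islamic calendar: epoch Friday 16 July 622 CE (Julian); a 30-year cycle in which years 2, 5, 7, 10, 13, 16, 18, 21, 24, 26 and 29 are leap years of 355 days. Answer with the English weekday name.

Wednesday

Equivalently 2 October 2030 Gregorian, JDN 2462777.
Since JDN mod 7 = 2 (0 = Monday), the day is Wednesday.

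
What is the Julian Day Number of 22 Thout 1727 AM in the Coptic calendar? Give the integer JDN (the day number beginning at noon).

Equivalently 2 October 2010 (Gregorian).
JDN 2400001 is 17 November 1858 CE (Gregorian), MJD 0; the target day is +55471 days from there, so JDN = 2455472.

2455472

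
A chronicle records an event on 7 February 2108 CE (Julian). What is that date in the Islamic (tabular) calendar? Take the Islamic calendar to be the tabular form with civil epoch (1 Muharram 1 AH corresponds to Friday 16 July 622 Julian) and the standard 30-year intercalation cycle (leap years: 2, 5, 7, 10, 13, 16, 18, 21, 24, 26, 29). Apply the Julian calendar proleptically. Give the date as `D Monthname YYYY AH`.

Both dates share Julian Day Number 2491042; in the tabular Islamic calendar that is 9 Rabi' al-Awwal 1532 AH.

9 Rabi' al-Awwal 1532 AH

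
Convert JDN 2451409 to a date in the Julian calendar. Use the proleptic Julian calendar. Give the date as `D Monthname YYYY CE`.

5 August 1999 CE

JDN 2451409 is 18 August 1999 in the Gregorian calendar.
In the Julian calendar that day is 5 August 1999 CE.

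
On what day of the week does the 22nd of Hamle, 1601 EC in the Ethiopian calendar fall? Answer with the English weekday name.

In the Gregorian calendar this is 26 July 1609 (JDN 2308942).
2308942 ≡ 6 (mod 7); counting from Monday = 0 gives Sunday.

Sunday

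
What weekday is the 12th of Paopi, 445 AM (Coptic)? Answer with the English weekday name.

In the proleptic Gregorian calendar this is 13 October 728 (JDN 1987242).
1987242 ≡ 5 (mod 7); counting from Monday = 0 gives Saturday.

Saturday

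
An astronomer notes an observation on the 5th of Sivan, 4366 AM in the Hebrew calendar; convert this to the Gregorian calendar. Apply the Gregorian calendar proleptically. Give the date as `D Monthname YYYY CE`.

20 May 606 CE

Both dates share Julian Day Number 1942536; in the Gregorian calendar that is 20 May 606 CE.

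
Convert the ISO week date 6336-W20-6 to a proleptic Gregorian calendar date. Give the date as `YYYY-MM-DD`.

ISO week 1 of 6336 is the week containing the first Thursday of 6336.
Week 20, day 6 (Saturday) lands on 6336-05-16.

6336-05-16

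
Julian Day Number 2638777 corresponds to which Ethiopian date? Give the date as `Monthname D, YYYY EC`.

JDN 2638777 is 16 August 2512 in the Gregorian calendar.
In the Ethiopian calendar that day is Nehase 6, 2504 EC.

Nehase 6, 2504 EC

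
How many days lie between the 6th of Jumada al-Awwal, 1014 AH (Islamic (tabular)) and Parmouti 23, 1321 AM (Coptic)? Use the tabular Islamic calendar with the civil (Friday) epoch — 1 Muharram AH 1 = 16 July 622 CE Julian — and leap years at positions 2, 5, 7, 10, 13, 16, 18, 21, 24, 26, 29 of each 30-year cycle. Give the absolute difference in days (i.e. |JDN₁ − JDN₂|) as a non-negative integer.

144

JDN of the first date = 2307536.
JDN of the second date = 2307392.
|2307392 − 2307536| = 144.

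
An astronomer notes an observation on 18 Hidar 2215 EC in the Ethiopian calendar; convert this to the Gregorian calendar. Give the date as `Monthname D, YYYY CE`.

Julian Day Number of the source date = 2532961.
Converting JDN 2532961 to the Gregorian calendar gives 29 November 2222 CE.

November 29, 2222 CE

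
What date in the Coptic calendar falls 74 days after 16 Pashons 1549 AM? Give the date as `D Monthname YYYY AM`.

30 Epip 1549 AM

Counting 74 days forward from JDN 2390692 reaches JDN 2390766, which is 30 Epip 1549 AM.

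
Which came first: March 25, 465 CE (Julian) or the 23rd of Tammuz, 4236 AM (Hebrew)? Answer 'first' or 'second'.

First date → JDN 1890983; second date → JDN 1895100.
JDN 1890983 < JDN 1895100, so the first date is earlier.

first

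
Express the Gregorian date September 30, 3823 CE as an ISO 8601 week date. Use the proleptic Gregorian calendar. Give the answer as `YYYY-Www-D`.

3823-W40-2

The weekday is Tuesday (ISO weekday 2).
That Tuesday belongs to ISO week 40 of ISO year 3823.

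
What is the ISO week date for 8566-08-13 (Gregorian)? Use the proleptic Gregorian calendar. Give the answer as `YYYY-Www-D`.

The weekday is Wednesday (ISO weekday 3).
That Wednesday belongs to ISO week 33 of ISO year 8566.

8566-W33-3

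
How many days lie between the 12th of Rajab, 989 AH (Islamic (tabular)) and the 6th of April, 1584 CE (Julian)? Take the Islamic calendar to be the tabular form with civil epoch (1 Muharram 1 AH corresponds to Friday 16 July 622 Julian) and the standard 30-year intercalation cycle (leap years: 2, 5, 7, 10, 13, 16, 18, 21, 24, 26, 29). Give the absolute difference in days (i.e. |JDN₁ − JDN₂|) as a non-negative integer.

968

First date → JDN 2298742; second date → JDN 2299710.
The interval is |2298742 − 2299710| = 968 days.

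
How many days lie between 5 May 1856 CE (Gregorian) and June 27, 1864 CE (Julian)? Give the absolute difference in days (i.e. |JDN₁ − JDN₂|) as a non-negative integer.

2987

JDN of the first date = 2399075.
JDN of the second date = 2402062.
|2402062 − 2399075| = 2987.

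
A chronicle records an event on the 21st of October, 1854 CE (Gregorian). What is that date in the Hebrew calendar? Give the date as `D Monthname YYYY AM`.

29 Tishrei 5615 AM

Both dates share Julian Day Number 2398513; in the Hebrew calendar that is 29 Tishrei 5615 AM.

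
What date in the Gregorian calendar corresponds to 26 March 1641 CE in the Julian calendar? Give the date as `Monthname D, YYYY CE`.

The Julian–Gregorian offset here is 10 days (Julian trailing).
26 March 1641 Julian + 10 days → 5 April 1641 Gregorian.

April 5, 1641 CE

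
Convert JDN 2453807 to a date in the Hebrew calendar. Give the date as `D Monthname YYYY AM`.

12 Adar 5766 AM

The Gregorian equivalent of JDN 2453807 is 12 March 2006.
In the Hebrew calendar that day is 12 Adar 5766 AM.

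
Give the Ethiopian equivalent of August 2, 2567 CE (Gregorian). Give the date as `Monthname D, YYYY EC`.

Julian Day Number of the source date = 2658851.
Converting JDN 2658851 to the Ethiopian calendar gives 22 Hamle 2559 EC.

Hamle 22, 2559 EC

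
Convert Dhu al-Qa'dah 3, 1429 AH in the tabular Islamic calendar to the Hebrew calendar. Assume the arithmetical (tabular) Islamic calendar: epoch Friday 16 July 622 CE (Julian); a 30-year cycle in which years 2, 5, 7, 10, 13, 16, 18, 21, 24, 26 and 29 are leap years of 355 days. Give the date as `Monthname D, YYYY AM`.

Both dates share Julian Day Number 2454773; in the Hebrew calendar that is 4 Cheshvan 5769 AM.

Cheshvan 4, 5769 AM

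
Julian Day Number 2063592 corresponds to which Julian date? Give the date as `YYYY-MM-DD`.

The proleptic Gregorian equivalent of JDN 2063592 is 27 October 937.
In the Julian calendar that day is 0937-10-22.

0937-10-22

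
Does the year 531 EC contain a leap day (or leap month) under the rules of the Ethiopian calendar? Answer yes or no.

yes

531 mod 4 = 3; in the Ethiopian calendar a year is leap when year mod 4 = 3, so it is a leap year.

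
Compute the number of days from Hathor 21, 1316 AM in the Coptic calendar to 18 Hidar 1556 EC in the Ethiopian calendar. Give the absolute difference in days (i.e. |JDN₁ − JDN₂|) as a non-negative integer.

13152

JDN of the first date = 2305414.
JDN of the second date = 2292262.
|2292262 − 2305414| = 13152.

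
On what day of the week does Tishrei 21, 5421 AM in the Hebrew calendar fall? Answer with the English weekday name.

This is JDN 2327632 (26 September 1660 Gregorian).
2327632 ≡ 6 (mod 7); counting from Monday = 0 gives Sunday.

Sunday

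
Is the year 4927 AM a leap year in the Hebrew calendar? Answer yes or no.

yes

Hebrew year 4927 is year 6 of its 19-year Metonic cycle; leap years are at positions 3, 6, 8, 11, 14, 17, 19, so it is a leap year (13 months).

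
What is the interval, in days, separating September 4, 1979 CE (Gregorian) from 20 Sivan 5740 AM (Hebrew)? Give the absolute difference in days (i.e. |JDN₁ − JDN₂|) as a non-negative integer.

JDN of the first date = 2444121.
JDN of the second date = 2444395.
|2444395 − 2444121| = 274.

274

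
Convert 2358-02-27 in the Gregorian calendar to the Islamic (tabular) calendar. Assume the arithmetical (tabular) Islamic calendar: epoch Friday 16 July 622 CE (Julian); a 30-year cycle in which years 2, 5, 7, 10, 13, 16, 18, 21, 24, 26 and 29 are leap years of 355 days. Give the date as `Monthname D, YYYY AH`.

Dhu al-Qa'dah 17, 1789 AH

Both dates share Julian Day Number 2582359; in the tabular Islamic calendar that is 17 Dhu al-Qa'dah 1789 AH.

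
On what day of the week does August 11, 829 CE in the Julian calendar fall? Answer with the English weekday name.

Wednesday

This is JDN 2024073 (15 August 829 Gregorian).
Since JDN mod 7 = 2 (0 = Monday), the day is Wednesday.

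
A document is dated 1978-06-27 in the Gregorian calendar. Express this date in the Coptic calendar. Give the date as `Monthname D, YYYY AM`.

Paoni 20, 1694 AM

Julian Day Number of the source date = 2443687.
Converting JDN 2443687 to the Coptic calendar gives 20 Paoni 1694 AM.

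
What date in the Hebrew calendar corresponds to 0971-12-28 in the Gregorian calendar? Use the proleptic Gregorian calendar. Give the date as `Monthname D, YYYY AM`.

Julian Day Number of the source date = 2076072.
Converting JDN 2076072 to the Hebrew calendar gives 2 Tevet 4732 AM.

Tevet 2, 4732 AM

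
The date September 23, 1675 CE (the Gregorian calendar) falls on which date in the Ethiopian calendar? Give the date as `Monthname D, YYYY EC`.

Meskerem 15, 1668 EC

Both dates share Julian Day Number 2333107; in the Ethiopian calendar that is 15 Meskerem 1668 EC.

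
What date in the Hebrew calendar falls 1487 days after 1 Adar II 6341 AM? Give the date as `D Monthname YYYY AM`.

12 Nisan 6345 AM

Counting 1487 days forward from JDN 2663817 reaches JDN 2665304, which is 12 Nisan 6345 AM.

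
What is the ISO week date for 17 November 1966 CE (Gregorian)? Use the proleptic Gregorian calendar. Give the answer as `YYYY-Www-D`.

1966-W46-4

The weekday is Thursday (ISO weekday 4).
That Thursday belongs to ISO week 46 of ISO year 1966.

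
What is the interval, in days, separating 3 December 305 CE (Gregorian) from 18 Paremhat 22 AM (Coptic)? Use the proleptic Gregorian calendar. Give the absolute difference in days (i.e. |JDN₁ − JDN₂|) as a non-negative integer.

102

JDN of the first date = 1832795.
JDN of the second date = 1832897.
|1832897 − 1832795| = 102.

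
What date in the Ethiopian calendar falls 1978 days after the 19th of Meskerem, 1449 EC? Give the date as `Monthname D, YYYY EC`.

Yekatit 21, 1454 EC

Counting 1978 days forward from JDN 2253121 reaches JDN 2255099, which is Yekatit 21, 1454 EC.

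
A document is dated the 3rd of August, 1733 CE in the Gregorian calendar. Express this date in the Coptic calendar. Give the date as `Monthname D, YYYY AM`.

Epip 29, 1449 AM

Julian Day Number of the source date = 2354240.
Converting JDN 2354240 to the Coptic calendar gives 29 Epip 1449 AM.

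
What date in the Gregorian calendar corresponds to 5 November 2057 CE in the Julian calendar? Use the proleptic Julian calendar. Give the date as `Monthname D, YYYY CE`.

November 18, 2057 CE

For dates in this range the Gregorian date is 13 days ahead of the Julian.
5 November 2057 Julian + 13 days → 18 November 2057 Gregorian.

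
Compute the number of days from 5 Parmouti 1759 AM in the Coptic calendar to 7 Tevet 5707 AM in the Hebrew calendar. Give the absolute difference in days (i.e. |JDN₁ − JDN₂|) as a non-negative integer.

35168

JDN of the first date = 2467353.
JDN of the second date = 2432185.
|2432185 − 2467353| = 35168.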